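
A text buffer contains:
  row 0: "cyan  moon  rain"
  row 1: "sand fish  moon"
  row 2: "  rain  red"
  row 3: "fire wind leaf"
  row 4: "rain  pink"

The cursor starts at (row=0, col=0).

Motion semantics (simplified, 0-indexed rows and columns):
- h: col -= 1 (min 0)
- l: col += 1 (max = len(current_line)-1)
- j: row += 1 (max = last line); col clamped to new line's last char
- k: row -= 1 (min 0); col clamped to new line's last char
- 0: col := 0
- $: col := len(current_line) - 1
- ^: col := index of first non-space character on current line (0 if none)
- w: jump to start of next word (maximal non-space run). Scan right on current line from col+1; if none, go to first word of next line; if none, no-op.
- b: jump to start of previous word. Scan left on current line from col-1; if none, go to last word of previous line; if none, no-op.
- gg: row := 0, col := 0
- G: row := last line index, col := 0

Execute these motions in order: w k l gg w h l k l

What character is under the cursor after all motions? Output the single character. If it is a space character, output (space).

Answer: o

Derivation:
After 1 (w): row=0 col=6 char='m'
After 2 (k): row=0 col=6 char='m'
After 3 (l): row=0 col=7 char='o'
After 4 (gg): row=0 col=0 char='c'
After 5 (w): row=0 col=6 char='m'
After 6 (h): row=0 col=5 char='_'
After 7 (l): row=0 col=6 char='m'
After 8 (k): row=0 col=6 char='m'
After 9 (l): row=0 col=7 char='o'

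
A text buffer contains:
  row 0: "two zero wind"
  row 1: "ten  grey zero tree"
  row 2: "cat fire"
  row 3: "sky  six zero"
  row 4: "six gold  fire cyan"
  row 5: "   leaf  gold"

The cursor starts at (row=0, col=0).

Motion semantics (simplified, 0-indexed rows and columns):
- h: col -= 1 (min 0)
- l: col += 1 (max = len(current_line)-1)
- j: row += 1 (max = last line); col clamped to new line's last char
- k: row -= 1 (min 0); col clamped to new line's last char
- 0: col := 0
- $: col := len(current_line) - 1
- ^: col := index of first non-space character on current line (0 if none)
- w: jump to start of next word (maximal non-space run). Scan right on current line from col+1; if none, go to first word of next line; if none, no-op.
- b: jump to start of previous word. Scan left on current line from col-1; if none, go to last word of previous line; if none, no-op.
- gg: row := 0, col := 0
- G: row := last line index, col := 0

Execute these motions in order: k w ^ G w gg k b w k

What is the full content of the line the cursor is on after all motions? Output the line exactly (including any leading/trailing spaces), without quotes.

Answer: two zero wind

Derivation:
After 1 (k): row=0 col=0 char='t'
After 2 (w): row=0 col=4 char='z'
After 3 (^): row=0 col=0 char='t'
After 4 (G): row=5 col=0 char='_'
After 5 (w): row=5 col=3 char='l'
After 6 (gg): row=0 col=0 char='t'
After 7 (k): row=0 col=0 char='t'
After 8 (b): row=0 col=0 char='t'
After 9 (w): row=0 col=4 char='z'
After 10 (k): row=0 col=4 char='z'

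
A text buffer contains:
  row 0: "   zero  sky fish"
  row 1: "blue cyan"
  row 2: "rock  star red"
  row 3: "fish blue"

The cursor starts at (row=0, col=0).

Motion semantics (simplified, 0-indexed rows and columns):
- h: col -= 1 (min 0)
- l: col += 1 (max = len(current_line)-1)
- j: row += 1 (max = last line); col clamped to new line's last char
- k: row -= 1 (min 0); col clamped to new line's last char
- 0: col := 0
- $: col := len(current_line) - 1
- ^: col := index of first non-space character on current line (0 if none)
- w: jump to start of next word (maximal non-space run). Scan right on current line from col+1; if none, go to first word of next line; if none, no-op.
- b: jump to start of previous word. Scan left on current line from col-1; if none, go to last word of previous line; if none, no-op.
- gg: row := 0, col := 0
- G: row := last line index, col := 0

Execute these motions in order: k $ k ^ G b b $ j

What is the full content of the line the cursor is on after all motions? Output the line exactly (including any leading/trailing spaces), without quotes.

Answer: fish blue

Derivation:
After 1 (k): row=0 col=0 char='_'
After 2 ($): row=0 col=16 char='h'
After 3 (k): row=0 col=16 char='h'
After 4 (^): row=0 col=3 char='z'
After 5 (G): row=3 col=0 char='f'
After 6 (b): row=2 col=11 char='r'
After 7 (b): row=2 col=6 char='s'
After 8 ($): row=2 col=13 char='d'
After 9 (j): row=3 col=8 char='e'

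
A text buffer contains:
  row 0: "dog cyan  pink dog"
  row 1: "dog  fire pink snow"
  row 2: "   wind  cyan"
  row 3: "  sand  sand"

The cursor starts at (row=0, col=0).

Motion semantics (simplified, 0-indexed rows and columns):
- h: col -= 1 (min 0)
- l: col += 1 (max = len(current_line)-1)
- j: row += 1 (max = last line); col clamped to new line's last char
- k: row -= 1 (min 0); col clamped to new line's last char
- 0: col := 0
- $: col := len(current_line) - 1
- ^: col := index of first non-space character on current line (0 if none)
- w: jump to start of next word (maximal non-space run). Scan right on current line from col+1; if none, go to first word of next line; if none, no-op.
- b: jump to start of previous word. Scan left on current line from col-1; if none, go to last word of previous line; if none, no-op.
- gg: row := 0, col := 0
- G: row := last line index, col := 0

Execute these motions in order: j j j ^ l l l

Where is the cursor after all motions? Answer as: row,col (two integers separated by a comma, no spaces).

After 1 (j): row=1 col=0 char='d'
After 2 (j): row=2 col=0 char='_'
After 3 (j): row=3 col=0 char='_'
After 4 (^): row=3 col=2 char='s'
After 5 (l): row=3 col=3 char='a'
After 6 (l): row=3 col=4 char='n'
After 7 (l): row=3 col=5 char='d'

Answer: 3,5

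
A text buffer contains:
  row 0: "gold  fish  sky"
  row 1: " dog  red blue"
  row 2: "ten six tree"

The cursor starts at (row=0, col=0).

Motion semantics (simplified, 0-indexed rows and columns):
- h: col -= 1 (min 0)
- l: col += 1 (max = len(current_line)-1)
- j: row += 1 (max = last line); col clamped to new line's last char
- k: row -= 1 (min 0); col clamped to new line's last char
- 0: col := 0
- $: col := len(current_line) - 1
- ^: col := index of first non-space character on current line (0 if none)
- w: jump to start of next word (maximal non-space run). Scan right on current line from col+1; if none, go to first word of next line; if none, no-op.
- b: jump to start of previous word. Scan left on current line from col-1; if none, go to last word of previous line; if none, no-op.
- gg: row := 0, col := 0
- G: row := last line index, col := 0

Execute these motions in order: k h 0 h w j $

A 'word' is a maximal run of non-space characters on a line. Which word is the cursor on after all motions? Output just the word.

After 1 (k): row=0 col=0 char='g'
After 2 (h): row=0 col=0 char='g'
After 3 (0): row=0 col=0 char='g'
After 4 (h): row=0 col=0 char='g'
After 5 (w): row=0 col=6 char='f'
After 6 (j): row=1 col=6 char='r'
After 7 ($): row=1 col=13 char='e'

Answer: blue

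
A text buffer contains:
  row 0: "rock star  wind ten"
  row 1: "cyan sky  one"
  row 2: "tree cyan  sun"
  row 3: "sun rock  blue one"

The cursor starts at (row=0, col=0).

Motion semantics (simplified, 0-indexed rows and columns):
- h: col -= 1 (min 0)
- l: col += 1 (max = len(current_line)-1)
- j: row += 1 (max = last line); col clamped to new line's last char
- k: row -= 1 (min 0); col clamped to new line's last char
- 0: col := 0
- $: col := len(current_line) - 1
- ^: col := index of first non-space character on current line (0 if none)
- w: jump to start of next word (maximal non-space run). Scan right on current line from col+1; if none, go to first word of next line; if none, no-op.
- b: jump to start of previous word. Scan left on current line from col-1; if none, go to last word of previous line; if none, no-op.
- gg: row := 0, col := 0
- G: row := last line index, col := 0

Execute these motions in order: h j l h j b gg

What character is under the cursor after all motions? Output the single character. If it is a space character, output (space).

After 1 (h): row=0 col=0 char='r'
After 2 (j): row=1 col=0 char='c'
After 3 (l): row=1 col=1 char='y'
After 4 (h): row=1 col=0 char='c'
After 5 (j): row=2 col=0 char='t'
After 6 (b): row=1 col=10 char='o'
After 7 (gg): row=0 col=0 char='r'

Answer: r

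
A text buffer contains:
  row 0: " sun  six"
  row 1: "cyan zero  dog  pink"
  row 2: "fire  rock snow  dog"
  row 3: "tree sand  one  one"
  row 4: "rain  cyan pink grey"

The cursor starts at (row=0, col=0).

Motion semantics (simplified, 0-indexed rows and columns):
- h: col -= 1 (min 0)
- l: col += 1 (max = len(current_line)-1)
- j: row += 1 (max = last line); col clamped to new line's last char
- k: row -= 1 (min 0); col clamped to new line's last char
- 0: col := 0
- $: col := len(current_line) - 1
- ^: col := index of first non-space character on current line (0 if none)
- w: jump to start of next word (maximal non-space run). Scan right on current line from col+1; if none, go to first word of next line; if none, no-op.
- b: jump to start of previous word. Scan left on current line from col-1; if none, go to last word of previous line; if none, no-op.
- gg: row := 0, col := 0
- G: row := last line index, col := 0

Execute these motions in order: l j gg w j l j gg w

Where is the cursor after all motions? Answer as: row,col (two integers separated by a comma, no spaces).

After 1 (l): row=0 col=1 char='s'
After 2 (j): row=1 col=1 char='y'
After 3 (gg): row=0 col=0 char='_'
After 4 (w): row=0 col=1 char='s'
After 5 (j): row=1 col=1 char='y'
After 6 (l): row=1 col=2 char='a'
After 7 (j): row=2 col=2 char='r'
After 8 (gg): row=0 col=0 char='_'
After 9 (w): row=0 col=1 char='s'

Answer: 0,1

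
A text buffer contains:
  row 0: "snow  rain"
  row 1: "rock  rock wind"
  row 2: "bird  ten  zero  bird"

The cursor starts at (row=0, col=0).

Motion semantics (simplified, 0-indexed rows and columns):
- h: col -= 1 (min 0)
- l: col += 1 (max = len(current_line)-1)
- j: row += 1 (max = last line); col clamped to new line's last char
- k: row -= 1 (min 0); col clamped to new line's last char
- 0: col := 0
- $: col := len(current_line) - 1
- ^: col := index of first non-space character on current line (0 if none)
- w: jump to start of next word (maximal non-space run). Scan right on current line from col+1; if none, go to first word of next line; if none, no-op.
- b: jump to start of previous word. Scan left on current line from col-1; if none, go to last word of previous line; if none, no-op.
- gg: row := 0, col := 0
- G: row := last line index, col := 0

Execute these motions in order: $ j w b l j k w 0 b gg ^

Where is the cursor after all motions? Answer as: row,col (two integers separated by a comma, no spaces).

Answer: 0,0

Derivation:
After 1 ($): row=0 col=9 char='n'
After 2 (j): row=1 col=9 char='k'
After 3 (w): row=1 col=11 char='w'
After 4 (b): row=1 col=6 char='r'
After 5 (l): row=1 col=7 char='o'
After 6 (j): row=2 col=7 char='e'
After 7 (k): row=1 col=7 char='o'
After 8 (w): row=1 col=11 char='w'
After 9 (0): row=1 col=0 char='r'
After 10 (b): row=0 col=6 char='r'
After 11 (gg): row=0 col=0 char='s'
After 12 (^): row=0 col=0 char='s'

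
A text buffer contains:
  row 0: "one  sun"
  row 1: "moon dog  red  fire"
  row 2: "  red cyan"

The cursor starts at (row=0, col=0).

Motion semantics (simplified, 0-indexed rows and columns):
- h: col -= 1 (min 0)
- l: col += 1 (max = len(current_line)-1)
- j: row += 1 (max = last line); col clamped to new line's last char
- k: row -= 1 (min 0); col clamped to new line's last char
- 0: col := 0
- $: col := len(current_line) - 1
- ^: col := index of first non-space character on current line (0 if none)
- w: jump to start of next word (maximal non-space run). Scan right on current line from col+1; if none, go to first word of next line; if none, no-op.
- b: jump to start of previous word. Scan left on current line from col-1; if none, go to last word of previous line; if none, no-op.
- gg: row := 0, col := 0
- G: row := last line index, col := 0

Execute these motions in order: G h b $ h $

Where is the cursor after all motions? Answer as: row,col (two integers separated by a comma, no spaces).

After 1 (G): row=2 col=0 char='_'
After 2 (h): row=2 col=0 char='_'
After 3 (b): row=1 col=15 char='f'
After 4 ($): row=1 col=18 char='e'
After 5 (h): row=1 col=17 char='r'
After 6 ($): row=1 col=18 char='e'

Answer: 1,18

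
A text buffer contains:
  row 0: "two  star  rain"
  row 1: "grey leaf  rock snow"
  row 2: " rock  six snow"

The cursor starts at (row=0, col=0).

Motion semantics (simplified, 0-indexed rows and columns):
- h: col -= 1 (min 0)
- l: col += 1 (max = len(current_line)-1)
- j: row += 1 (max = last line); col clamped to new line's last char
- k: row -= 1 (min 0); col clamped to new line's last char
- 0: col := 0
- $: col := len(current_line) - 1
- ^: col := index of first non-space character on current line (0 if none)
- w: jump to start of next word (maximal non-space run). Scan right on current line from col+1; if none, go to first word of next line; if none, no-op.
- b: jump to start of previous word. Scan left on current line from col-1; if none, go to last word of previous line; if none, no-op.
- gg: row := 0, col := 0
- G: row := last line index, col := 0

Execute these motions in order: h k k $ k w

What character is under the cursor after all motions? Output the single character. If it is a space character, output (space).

After 1 (h): row=0 col=0 char='t'
After 2 (k): row=0 col=0 char='t'
After 3 (k): row=0 col=0 char='t'
After 4 ($): row=0 col=14 char='n'
After 5 (k): row=0 col=14 char='n'
After 6 (w): row=1 col=0 char='g'

Answer: g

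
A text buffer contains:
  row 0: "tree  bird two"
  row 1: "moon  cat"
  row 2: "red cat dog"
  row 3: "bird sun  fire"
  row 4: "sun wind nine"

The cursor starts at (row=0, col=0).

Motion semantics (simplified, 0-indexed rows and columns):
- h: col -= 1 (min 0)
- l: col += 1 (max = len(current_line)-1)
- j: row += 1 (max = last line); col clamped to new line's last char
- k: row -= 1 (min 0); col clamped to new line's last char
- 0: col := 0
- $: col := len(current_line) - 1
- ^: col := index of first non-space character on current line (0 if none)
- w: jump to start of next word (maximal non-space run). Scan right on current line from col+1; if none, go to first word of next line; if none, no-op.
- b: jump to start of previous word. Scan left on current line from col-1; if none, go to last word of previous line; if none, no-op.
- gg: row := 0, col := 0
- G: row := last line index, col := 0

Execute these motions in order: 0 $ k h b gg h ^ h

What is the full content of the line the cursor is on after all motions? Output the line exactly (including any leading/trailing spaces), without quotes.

Answer: tree  bird two

Derivation:
After 1 (0): row=0 col=0 char='t'
After 2 ($): row=0 col=13 char='o'
After 3 (k): row=0 col=13 char='o'
After 4 (h): row=0 col=12 char='w'
After 5 (b): row=0 col=11 char='t'
After 6 (gg): row=0 col=0 char='t'
After 7 (h): row=0 col=0 char='t'
After 8 (^): row=0 col=0 char='t'
After 9 (h): row=0 col=0 char='t'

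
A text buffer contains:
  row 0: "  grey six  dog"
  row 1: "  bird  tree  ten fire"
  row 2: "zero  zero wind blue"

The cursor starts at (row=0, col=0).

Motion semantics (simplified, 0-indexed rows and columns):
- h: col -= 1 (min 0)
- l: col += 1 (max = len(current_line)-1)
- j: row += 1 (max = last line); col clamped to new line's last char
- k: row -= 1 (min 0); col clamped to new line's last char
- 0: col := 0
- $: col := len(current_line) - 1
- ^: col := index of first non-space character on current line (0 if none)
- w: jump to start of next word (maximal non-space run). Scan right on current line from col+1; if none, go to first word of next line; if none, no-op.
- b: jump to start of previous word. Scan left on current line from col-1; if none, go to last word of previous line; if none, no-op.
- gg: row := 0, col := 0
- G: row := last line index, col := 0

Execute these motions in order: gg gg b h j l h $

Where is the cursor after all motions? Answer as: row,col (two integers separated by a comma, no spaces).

After 1 (gg): row=0 col=0 char='_'
After 2 (gg): row=0 col=0 char='_'
After 3 (b): row=0 col=0 char='_'
After 4 (h): row=0 col=0 char='_'
After 5 (j): row=1 col=0 char='_'
After 6 (l): row=1 col=1 char='_'
After 7 (h): row=1 col=0 char='_'
After 8 ($): row=1 col=21 char='e'

Answer: 1,21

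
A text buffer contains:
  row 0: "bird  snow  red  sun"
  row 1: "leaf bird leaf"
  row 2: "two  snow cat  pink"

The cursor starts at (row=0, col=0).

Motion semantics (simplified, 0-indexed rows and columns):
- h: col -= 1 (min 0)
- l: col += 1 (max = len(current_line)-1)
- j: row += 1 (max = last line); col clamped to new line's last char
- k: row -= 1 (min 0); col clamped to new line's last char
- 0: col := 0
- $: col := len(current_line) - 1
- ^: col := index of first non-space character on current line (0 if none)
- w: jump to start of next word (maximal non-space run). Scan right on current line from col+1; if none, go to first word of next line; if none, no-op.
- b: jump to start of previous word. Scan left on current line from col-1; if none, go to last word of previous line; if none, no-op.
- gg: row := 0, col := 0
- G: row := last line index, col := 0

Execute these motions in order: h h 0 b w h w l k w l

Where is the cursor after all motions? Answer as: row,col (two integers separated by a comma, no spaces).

Answer: 0,13

Derivation:
After 1 (h): row=0 col=0 char='b'
After 2 (h): row=0 col=0 char='b'
After 3 (0): row=0 col=0 char='b'
After 4 (b): row=0 col=0 char='b'
After 5 (w): row=0 col=6 char='s'
After 6 (h): row=0 col=5 char='_'
After 7 (w): row=0 col=6 char='s'
After 8 (l): row=0 col=7 char='n'
After 9 (k): row=0 col=7 char='n'
After 10 (w): row=0 col=12 char='r'
After 11 (l): row=0 col=13 char='e'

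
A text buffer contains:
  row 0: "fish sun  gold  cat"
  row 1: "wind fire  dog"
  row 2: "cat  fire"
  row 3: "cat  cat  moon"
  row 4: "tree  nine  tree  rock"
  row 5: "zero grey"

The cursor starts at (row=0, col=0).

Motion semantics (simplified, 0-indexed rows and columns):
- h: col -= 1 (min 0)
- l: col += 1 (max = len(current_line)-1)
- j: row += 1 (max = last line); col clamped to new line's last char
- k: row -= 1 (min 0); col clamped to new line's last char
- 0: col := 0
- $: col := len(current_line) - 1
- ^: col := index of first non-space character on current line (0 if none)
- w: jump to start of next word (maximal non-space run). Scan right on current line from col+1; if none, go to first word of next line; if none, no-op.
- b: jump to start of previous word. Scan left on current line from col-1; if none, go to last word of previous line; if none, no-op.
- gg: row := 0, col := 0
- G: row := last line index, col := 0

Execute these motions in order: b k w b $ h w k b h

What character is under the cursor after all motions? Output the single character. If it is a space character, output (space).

Answer: f

Derivation:
After 1 (b): row=0 col=0 char='f'
After 2 (k): row=0 col=0 char='f'
After 3 (w): row=0 col=5 char='s'
After 4 (b): row=0 col=0 char='f'
After 5 ($): row=0 col=18 char='t'
After 6 (h): row=0 col=17 char='a'
After 7 (w): row=1 col=0 char='w'
After 8 (k): row=0 col=0 char='f'
After 9 (b): row=0 col=0 char='f'
After 10 (h): row=0 col=0 char='f'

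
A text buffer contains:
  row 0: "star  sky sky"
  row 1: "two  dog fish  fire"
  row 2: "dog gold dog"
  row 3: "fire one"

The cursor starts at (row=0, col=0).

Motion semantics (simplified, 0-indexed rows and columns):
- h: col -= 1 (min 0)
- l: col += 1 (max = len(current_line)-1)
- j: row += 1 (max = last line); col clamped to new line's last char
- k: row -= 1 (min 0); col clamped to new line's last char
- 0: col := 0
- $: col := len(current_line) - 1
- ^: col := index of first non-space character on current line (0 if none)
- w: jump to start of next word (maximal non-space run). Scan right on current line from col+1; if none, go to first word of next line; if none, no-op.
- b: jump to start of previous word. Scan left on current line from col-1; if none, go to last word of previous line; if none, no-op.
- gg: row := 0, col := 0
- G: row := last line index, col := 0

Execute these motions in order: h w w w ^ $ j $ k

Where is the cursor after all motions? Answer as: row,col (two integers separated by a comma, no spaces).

Answer: 1,11

Derivation:
After 1 (h): row=0 col=0 char='s'
After 2 (w): row=0 col=6 char='s'
After 3 (w): row=0 col=10 char='s'
After 4 (w): row=1 col=0 char='t'
After 5 (^): row=1 col=0 char='t'
After 6 ($): row=1 col=18 char='e'
After 7 (j): row=2 col=11 char='g'
After 8 ($): row=2 col=11 char='g'
After 9 (k): row=1 col=11 char='s'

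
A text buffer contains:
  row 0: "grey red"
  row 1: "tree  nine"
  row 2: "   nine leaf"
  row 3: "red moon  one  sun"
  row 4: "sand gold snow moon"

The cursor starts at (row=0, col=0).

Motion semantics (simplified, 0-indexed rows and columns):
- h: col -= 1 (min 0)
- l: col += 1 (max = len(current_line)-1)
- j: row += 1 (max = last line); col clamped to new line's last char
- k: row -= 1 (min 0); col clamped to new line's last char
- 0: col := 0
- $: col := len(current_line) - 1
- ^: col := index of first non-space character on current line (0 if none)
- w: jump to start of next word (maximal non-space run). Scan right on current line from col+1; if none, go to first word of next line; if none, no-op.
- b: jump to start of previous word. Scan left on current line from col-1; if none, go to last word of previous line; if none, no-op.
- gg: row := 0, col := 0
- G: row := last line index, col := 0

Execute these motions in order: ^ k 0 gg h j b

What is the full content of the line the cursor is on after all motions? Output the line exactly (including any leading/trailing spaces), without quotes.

After 1 (^): row=0 col=0 char='g'
After 2 (k): row=0 col=0 char='g'
After 3 (0): row=0 col=0 char='g'
After 4 (gg): row=0 col=0 char='g'
After 5 (h): row=0 col=0 char='g'
After 6 (j): row=1 col=0 char='t'
After 7 (b): row=0 col=5 char='r'

Answer: grey red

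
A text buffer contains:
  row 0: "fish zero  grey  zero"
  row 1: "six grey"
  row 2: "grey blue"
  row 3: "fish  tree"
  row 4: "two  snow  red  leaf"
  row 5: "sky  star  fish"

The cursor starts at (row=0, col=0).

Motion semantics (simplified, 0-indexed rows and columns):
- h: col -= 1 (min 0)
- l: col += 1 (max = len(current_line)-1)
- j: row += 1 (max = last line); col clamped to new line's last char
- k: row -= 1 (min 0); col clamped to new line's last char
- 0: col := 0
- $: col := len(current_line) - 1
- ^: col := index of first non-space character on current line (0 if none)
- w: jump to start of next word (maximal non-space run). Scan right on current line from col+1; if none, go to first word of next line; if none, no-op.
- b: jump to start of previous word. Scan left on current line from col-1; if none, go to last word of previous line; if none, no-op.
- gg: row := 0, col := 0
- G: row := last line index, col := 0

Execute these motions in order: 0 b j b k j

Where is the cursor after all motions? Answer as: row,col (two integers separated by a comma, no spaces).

After 1 (0): row=0 col=0 char='f'
After 2 (b): row=0 col=0 char='f'
After 3 (j): row=1 col=0 char='s'
After 4 (b): row=0 col=17 char='z'
After 5 (k): row=0 col=17 char='z'
After 6 (j): row=1 col=7 char='y'

Answer: 1,7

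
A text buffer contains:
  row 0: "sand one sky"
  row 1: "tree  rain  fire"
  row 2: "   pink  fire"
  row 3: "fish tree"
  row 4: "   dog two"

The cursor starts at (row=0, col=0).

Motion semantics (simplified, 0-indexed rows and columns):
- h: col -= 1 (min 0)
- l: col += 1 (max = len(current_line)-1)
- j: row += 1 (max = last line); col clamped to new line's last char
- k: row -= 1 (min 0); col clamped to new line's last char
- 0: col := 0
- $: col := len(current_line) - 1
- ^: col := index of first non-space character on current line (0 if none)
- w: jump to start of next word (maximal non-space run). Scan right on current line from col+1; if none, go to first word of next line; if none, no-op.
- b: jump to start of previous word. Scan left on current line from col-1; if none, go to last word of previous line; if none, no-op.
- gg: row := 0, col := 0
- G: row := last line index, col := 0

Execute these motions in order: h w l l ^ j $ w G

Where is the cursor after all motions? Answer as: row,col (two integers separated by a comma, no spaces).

Answer: 4,0

Derivation:
After 1 (h): row=0 col=0 char='s'
After 2 (w): row=0 col=5 char='o'
After 3 (l): row=0 col=6 char='n'
After 4 (l): row=0 col=7 char='e'
After 5 (^): row=0 col=0 char='s'
After 6 (j): row=1 col=0 char='t'
After 7 ($): row=1 col=15 char='e'
After 8 (w): row=2 col=3 char='p'
After 9 (G): row=4 col=0 char='_'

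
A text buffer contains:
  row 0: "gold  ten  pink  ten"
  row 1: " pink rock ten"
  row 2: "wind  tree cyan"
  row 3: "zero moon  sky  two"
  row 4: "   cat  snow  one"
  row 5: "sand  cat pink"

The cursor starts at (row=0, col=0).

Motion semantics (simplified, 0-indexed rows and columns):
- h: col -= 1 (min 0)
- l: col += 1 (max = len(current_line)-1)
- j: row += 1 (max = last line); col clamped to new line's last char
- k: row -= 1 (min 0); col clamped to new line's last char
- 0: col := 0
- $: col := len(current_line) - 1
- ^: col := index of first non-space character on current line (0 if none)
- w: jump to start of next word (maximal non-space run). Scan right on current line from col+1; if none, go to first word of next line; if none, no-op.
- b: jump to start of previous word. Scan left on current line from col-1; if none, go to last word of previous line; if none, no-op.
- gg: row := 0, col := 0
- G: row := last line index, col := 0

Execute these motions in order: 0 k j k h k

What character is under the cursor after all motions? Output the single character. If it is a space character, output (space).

After 1 (0): row=0 col=0 char='g'
After 2 (k): row=0 col=0 char='g'
After 3 (j): row=1 col=0 char='_'
After 4 (k): row=0 col=0 char='g'
After 5 (h): row=0 col=0 char='g'
After 6 (k): row=0 col=0 char='g'

Answer: g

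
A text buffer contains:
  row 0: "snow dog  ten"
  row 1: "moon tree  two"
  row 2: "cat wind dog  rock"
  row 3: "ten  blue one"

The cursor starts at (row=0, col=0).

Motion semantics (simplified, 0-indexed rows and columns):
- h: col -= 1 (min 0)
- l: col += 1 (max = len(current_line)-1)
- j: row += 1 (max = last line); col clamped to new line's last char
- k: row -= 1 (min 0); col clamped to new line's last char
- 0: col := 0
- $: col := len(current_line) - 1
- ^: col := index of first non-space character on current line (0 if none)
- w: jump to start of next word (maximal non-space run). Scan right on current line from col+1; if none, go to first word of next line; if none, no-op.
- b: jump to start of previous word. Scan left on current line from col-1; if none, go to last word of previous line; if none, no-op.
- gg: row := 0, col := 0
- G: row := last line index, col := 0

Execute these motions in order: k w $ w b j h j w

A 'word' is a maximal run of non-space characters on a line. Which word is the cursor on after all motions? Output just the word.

After 1 (k): row=0 col=0 char='s'
After 2 (w): row=0 col=5 char='d'
After 3 ($): row=0 col=12 char='n'
After 4 (w): row=1 col=0 char='m'
After 5 (b): row=0 col=10 char='t'
After 6 (j): row=1 col=10 char='_'
After 7 (h): row=1 col=9 char='_'
After 8 (j): row=2 col=9 char='d'
After 9 (w): row=2 col=14 char='r'

Answer: rock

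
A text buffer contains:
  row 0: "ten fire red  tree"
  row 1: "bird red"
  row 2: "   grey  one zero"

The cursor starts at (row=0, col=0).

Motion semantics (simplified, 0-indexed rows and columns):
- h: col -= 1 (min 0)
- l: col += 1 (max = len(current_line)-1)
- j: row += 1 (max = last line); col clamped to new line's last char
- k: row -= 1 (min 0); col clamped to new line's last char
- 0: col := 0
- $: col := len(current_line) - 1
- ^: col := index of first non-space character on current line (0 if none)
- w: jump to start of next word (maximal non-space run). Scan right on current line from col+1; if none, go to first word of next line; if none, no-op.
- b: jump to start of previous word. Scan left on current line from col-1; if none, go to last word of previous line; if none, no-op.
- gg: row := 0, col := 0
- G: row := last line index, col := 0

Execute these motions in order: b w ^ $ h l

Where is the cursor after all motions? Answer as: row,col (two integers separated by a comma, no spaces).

After 1 (b): row=0 col=0 char='t'
After 2 (w): row=0 col=4 char='f'
After 3 (^): row=0 col=0 char='t'
After 4 ($): row=0 col=17 char='e'
After 5 (h): row=0 col=16 char='e'
After 6 (l): row=0 col=17 char='e'

Answer: 0,17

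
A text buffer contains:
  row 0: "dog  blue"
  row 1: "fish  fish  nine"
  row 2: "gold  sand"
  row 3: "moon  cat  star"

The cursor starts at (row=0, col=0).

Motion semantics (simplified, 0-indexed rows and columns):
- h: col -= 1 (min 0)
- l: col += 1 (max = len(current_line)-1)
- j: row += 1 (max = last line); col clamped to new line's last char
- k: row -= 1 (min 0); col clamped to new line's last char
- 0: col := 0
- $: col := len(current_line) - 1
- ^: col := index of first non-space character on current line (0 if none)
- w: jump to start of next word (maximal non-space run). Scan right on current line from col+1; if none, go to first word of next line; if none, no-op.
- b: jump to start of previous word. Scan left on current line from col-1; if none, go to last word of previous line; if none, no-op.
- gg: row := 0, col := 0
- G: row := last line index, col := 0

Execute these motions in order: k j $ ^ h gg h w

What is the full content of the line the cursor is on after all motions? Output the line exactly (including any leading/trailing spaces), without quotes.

Answer: dog  blue

Derivation:
After 1 (k): row=0 col=0 char='d'
After 2 (j): row=1 col=0 char='f'
After 3 ($): row=1 col=15 char='e'
After 4 (^): row=1 col=0 char='f'
After 5 (h): row=1 col=0 char='f'
After 6 (gg): row=0 col=0 char='d'
After 7 (h): row=0 col=0 char='d'
After 8 (w): row=0 col=5 char='b'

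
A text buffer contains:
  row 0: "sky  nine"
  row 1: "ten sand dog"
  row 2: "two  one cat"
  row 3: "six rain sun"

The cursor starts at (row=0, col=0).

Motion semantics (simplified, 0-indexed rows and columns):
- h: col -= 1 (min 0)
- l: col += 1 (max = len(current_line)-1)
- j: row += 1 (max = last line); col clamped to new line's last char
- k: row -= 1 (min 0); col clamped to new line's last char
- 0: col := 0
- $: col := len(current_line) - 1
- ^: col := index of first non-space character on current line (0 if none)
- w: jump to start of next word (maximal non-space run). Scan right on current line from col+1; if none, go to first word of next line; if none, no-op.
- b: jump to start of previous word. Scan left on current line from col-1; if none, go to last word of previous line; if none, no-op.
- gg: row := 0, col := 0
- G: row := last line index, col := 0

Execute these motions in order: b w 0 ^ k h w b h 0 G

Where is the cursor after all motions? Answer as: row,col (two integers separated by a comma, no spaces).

After 1 (b): row=0 col=0 char='s'
After 2 (w): row=0 col=5 char='n'
After 3 (0): row=0 col=0 char='s'
After 4 (^): row=0 col=0 char='s'
After 5 (k): row=0 col=0 char='s'
After 6 (h): row=0 col=0 char='s'
After 7 (w): row=0 col=5 char='n'
After 8 (b): row=0 col=0 char='s'
After 9 (h): row=0 col=0 char='s'
After 10 (0): row=0 col=0 char='s'
After 11 (G): row=3 col=0 char='s'

Answer: 3,0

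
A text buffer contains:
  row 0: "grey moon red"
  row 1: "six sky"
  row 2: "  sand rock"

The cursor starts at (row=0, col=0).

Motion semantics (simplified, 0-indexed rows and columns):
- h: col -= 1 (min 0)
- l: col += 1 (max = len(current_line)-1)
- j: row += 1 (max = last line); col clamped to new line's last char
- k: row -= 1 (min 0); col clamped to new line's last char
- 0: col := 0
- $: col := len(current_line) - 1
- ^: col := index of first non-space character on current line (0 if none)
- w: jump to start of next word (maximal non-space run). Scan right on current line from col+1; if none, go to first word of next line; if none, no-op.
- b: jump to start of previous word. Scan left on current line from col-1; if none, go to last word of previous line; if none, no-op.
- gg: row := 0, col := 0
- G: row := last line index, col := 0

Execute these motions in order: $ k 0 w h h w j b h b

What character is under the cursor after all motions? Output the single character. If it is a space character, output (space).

Answer: s

Derivation:
After 1 ($): row=0 col=12 char='d'
After 2 (k): row=0 col=12 char='d'
After 3 (0): row=0 col=0 char='g'
After 4 (w): row=0 col=5 char='m'
After 5 (h): row=0 col=4 char='_'
After 6 (h): row=0 col=3 char='y'
After 7 (w): row=0 col=5 char='m'
After 8 (j): row=1 col=5 char='k'
After 9 (b): row=1 col=4 char='s'
After 10 (h): row=1 col=3 char='_'
After 11 (b): row=1 col=0 char='s'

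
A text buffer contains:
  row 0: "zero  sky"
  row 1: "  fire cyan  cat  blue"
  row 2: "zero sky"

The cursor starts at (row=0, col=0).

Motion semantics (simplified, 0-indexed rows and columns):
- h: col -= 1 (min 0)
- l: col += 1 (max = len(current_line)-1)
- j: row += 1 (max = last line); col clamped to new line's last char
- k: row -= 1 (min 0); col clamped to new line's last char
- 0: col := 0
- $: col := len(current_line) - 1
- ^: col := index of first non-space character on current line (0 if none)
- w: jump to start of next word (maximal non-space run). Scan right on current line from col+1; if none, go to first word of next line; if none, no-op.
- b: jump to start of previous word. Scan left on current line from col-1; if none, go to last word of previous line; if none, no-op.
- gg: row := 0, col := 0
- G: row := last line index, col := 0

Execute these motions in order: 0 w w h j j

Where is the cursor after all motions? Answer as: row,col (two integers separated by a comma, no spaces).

Answer: 2,1

Derivation:
After 1 (0): row=0 col=0 char='z'
After 2 (w): row=0 col=6 char='s'
After 3 (w): row=1 col=2 char='f'
After 4 (h): row=1 col=1 char='_'
After 5 (j): row=2 col=1 char='e'
After 6 (j): row=2 col=1 char='e'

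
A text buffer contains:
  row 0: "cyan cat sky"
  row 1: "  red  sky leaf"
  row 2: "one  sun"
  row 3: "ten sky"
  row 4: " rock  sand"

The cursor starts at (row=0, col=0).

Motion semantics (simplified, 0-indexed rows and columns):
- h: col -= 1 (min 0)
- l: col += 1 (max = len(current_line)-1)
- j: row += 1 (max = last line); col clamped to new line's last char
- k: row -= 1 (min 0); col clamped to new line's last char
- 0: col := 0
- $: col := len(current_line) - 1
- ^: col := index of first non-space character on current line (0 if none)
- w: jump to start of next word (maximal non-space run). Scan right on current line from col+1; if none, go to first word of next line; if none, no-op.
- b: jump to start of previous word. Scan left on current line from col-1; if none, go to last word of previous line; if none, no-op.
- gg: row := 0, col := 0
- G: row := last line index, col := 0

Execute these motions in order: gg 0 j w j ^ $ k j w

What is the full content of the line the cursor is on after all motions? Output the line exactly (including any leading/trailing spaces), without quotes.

Answer: ten sky

Derivation:
After 1 (gg): row=0 col=0 char='c'
After 2 (0): row=0 col=0 char='c'
After 3 (j): row=1 col=0 char='_'
After 4 (w): row=1 col=2 char='r'
After 5 (j): row=2 col=2 char='e'
After 6 (^): row=2 col=0 char='o'
After 7 ($): row=2 col=7 char='n'
After 8 (k): row=1 col=7 char='s'
After 9 (j): row=2 col=7 char='n'
After 10 (w): row=3 col=0 char='t'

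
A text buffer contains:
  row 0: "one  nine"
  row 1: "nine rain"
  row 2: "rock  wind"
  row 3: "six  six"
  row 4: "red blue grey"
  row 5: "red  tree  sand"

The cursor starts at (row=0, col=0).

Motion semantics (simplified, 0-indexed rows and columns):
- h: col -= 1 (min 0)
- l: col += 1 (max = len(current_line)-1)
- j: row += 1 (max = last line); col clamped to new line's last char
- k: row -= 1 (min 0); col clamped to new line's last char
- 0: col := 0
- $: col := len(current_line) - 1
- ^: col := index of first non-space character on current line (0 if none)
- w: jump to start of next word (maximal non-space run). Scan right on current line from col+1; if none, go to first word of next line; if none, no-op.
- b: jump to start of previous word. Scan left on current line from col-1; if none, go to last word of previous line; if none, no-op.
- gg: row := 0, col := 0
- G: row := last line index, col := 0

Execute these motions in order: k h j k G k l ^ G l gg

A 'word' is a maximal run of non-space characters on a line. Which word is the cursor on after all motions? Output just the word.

Answer: one

Derivation:
After 1 (k): row=0 col=0 char='o'
After 2 (h): row=0 col=0 char='o'
After 3 (j): row=1 col=0 char='n'
After 4 (k): row=0 col=0 char='o'
After 5 (G): row=5 col=0 char='r'
After 6 (k): row=4 col=0 char='r'
After 7 (l): row=4 col=1 char='e'
After 8 (^): row=4 col=0 char='r'
After 9 (G): row=5 col=0 char='r'
After 10 (l): row=5 col=1 char='e'
After 11 (gg): row=0 col=0 char='o'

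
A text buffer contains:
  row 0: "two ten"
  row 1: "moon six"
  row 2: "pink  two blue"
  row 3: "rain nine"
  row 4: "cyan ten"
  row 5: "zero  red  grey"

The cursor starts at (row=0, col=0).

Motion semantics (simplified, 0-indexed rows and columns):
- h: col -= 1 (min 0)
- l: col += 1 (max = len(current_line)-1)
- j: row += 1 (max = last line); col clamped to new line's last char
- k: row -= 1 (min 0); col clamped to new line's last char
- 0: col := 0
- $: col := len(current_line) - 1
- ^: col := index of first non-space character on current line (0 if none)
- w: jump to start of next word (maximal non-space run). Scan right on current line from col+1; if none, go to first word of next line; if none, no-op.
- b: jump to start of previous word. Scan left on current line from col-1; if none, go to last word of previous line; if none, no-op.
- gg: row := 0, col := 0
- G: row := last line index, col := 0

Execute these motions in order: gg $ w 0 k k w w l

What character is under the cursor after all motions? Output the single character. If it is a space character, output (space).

After 1 (gg): row=0 col=0 char='t'
After 2 ($): row=0 col=6 char='n'
After 3 (w): row=1 col=0 char='m'
After 4 (0): row=1 col=0 char='m'
After 5 (k): row=0 col=0 char='t'
After 6 (k): row=0 col=0 char='t'
After 7 (w): row=0 col=4 char='t'
After 8 (w): row=1 col=0 char='m'
After 9 (l): row=1 col=1 char='o'

Answer: o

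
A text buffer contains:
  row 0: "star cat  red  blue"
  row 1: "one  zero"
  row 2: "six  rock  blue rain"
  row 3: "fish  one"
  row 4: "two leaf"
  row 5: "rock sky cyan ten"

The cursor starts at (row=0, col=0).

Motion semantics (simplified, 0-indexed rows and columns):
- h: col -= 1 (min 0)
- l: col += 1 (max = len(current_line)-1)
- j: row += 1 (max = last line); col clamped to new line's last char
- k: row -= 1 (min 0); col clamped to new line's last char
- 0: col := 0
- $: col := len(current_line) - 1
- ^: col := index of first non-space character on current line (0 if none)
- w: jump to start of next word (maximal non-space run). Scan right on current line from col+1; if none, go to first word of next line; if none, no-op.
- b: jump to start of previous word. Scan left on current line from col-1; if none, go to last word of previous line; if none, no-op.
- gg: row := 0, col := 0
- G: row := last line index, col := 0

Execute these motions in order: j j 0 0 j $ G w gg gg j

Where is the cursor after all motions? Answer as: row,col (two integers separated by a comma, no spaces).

Answer: 1,0

Derivation:
After 1 (j): row=1 col=0 char='o'
After 2 (j): row=2 col=0 char='s'
After 3 (0): row=2 col=0 char='s'
After 4 (0): row=2 col=0 char='s'
After 5 (j): row=3 col=0 char='f'
After 6 ($): row=3 col=8 char='e'
After 7 (G): row=5 col=0 char='r'
After 8 (w): row=5 col=5 char='s'
After 9 (gg): row=0 col=0 char='s'
After 10 (gg): row=0 col=0 char='s'
After 11 (j): row=1 col=0 char='o'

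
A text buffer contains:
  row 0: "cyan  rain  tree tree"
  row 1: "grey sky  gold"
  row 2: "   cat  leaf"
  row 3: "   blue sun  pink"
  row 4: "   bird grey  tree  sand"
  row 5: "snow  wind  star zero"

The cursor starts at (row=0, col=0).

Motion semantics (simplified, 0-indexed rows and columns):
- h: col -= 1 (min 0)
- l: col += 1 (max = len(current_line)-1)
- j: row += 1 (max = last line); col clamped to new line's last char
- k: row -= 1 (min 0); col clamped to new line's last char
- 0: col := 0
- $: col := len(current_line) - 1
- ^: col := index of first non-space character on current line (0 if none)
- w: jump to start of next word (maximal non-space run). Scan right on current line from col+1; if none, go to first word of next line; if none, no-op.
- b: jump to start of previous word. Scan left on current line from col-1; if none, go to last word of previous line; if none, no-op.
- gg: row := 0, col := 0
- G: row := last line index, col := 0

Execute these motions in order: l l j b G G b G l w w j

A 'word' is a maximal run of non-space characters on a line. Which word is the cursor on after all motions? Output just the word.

After 1 (l): row=0 col=1 char='y'
After 2 (l): row=0 col=2 char='a'
After 3 (j): row=1 col=2 char='e'
After 4 (b): row=1 col=0 char='g'
After 5 (G): row=5 col=0 char='s'
After 6 (G): row=5 col=0 char='s'
After 7 (b): row=4 col=20 char='s'
After 8 (G): row=5 col=0 char='s'
After 9 (l): row=5 col=1 char='n'
After 10 (w): row=5 col=6 char='w'
After 11 (w): row=5 col=12 char='s'
After 12 (j): row=5 col=12 char='s'

Answer: star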